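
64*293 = 18752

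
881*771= 679251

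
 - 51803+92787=40984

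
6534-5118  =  1416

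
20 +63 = 83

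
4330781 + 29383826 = 33714607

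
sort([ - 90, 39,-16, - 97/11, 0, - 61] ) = [ - 90, - 61, - 16, - 97/11, 0,39 ]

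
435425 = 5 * 87085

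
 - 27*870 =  - 23490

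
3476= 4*869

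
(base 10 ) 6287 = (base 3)22121212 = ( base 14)2411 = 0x188F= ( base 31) 6GP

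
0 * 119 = 0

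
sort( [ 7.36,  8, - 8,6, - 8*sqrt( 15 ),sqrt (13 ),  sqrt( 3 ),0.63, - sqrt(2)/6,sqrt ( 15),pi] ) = [-8*sqrt ( 15), - 8, - sqrt( 2 ) /6,0.63 , sqrt( 3 ), pi,sqrt( 13 ), sqrt( 15 ),6,7.36,8]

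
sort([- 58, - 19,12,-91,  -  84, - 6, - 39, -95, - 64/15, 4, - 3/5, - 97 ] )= [ - 97, - 95,- 91,  -  84, - 58, - 39, - 19, - 6, - 64/15, - 3/5, 4, 12 ] 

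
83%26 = 5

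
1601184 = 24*66716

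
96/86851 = 96/86851=0.00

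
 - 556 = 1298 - 1854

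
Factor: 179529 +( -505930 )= - 19^1*41^1*419^1 =- 326401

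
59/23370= 59/23370 = 0.00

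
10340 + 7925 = 18265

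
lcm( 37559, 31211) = 2215981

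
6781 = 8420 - 1639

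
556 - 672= -116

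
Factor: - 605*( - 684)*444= 2^4*3^3*5^1*11^2*19^1*37^1 = 183736080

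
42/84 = 1/2 = 0.50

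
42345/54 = 784 + 1/6 = 784.17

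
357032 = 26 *13732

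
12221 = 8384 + 3837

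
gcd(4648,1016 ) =8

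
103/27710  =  103/27710 = 0.00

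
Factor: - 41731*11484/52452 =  - 13312189/1457= -11^1*29^2*31^( - 1)*47^( -1 )*1439^1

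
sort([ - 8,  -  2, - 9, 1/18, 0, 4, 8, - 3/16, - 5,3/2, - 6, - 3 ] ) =[ - 9,-8, - 6, - 5, - 3,-2, - 3/16,0,1/18, 3/2,4, 8]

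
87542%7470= 5372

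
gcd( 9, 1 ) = 1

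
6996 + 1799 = 8795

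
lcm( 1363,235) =6815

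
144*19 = 2736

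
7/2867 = 7/2867 = 0.00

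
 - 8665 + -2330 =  - 10995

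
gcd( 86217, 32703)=2973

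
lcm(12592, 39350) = 314800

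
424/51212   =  106/12803 = 0.01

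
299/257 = 1 + 42/257 = 1.16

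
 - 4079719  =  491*( - 8309 )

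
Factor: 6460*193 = 2^2*5^1 * 17^1*19^1*193^1  =  1246780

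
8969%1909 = 1333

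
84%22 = 18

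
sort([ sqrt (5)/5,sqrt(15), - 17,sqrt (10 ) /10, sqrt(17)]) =[ - 17, sqrt(10)/10,sqrt( 5 )/5,sqrt (15 ) , sqrt( 17)]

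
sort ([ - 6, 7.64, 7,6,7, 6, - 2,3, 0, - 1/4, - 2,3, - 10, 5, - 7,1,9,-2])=[  -  10, - 7, - 6, - 2,  -  2, - 2, - 1/4, 0,1,3,  3, 5,6, 6,  7,7,  7.64,9 ] 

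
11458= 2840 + 8618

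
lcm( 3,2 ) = 6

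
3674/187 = 334/17 = 19.65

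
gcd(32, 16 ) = 16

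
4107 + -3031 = 1076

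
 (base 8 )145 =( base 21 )4H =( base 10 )101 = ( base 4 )1211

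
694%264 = 166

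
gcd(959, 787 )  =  1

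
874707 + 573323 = 1448030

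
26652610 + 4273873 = 30926483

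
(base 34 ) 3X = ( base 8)207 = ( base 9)160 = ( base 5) 1020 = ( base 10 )135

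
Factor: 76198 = 2^1*31^1*1229^1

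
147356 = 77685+69671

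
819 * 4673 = 3827187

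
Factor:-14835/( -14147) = 3^1*5^1*7^( - 1)*23^1* 47^(-1 )  =  345/329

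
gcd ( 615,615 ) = 615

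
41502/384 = 6917/64  =  108.08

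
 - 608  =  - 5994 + 5386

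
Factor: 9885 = 3^1*5^1 * 659^1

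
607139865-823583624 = - 216443759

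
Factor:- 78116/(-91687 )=2^2*59^1*277^(-1 )  =  236/277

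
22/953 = 22/953 = 0.02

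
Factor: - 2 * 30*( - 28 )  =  1680 = 2^4*3^1 * 5^1*7^1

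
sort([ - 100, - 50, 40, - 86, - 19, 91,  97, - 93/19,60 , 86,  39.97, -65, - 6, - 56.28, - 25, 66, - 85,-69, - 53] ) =[ - 100 ,  -  86,  -  85, - 69 ,  -  65, - 56.28, - 53,-50, - 25, - 19, - 6, - 93/19,39.97,40,60,66,86  ,  91,  97]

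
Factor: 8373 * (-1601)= - 3^1*1601^1*2791^1= -13405173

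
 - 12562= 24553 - 37115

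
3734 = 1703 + 2031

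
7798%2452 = 442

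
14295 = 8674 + 5621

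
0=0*986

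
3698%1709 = 280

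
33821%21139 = 12682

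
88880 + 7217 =96097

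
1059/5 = 211 + 4/5 = 211.80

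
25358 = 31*818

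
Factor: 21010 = 2^1*5^1*11^1*191^1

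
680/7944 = 85/993 =0.09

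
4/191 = 4/191 = 0.02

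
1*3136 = 3136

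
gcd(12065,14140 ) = 5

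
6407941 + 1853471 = 8261412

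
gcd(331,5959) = 1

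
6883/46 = 149 + 29/46 = 149.63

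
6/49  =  6/49 = 0.12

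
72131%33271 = 5589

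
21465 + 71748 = 93213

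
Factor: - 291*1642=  - 2^1*3^1*97^1*821^1 = - 477822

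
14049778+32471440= 46521218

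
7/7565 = 7/7565=0.00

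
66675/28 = 2381 + 1/4 = 2381.25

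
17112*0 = 0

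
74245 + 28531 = 102776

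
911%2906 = 911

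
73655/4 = 73655/4  =  18413.75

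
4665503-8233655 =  - 3568152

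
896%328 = 240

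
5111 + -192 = 4919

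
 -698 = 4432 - 5130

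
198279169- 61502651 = 136776518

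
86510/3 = 86510/3 = 28836.67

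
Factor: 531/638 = 2^( - 1 )*3^2*11^ ( - 1 ) * 29^( - 1)*59^1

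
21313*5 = 106565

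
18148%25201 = 18148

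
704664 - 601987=102677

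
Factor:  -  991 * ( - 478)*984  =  466118832=2^4*3^1 * 41^1*239^1 * 991^1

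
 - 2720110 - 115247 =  - 2835357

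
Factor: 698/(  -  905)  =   - 2^1*5^( - 1 )*181^( - 1)*349^1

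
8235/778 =8235/778 = 10.58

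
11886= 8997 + 2889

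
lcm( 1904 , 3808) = 3808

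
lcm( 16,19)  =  304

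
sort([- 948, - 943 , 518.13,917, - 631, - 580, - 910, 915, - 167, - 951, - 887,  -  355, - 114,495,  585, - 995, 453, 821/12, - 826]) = [ -995 ,- 951,- 948,  -  943, - 910, -887,-826, - 631, - 580, - 355,-167 , - 114 , 821/12, 453, 495, 518.13, 585,  915,  917]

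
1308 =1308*1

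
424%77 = 39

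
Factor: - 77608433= - 7^1*11086919^1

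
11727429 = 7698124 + 4029305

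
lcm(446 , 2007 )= 4014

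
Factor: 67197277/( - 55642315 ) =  - 5^( - 1)  *  7^2*17^1 * 53^( - 1)*80669^1*209971^(- 1 ) 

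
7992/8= 999 = 999.00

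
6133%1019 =19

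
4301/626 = 6 + 545/626  =  6.87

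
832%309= 214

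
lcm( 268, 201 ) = 804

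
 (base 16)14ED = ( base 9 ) 7312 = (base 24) 975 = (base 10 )5357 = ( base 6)40445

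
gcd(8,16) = 8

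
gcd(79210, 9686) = 2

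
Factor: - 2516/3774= - 2/3 = - 2^1*3^(-1)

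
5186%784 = 482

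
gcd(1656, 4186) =46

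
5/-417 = -5/417 = -  0.01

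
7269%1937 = 1458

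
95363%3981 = 3800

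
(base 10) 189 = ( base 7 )360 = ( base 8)275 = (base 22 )8D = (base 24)7L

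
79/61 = 79/61 = 1.30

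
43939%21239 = 1461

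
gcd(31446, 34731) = 9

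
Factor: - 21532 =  - 2^2*7^1 * 769^1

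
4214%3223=991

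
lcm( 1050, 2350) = 49350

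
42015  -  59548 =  - 17533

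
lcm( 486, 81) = 486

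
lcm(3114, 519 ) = 3114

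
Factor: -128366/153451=-742/887  =  - 2^1*7^1*53^1*887^( - 1)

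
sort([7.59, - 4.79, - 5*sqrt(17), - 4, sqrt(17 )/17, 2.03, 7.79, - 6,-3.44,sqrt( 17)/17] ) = [ - 5  *  sqrt( 17), - 6,-4.79,  -  4,  -  3.44, sqrt(17 )/17 , sqrt(17)/17, 2.03,7.59,7.79 ]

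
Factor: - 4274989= -4274989^1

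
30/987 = 10/329= 0.03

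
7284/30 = 242 + 4/5  =  242.80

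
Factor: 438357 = 3^1 *23^1*6353^1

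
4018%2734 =1284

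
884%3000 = 884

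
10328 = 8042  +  2286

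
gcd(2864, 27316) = 4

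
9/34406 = 9/34406 = 0.00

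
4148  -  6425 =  - 2277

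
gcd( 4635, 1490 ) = 5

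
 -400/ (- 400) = 1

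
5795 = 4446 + 1349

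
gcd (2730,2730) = 2730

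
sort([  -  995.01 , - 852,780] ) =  [-995.01,-852, 780]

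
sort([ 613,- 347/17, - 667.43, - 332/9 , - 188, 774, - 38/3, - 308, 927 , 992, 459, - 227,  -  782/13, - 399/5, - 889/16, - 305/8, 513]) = [- 667.43,-308, - 227, - 188, - 399/5,- 782/13 , - 889/16,-305/8,- 332/9, - 347/17 , - 38/3,  459,  513, 613, 774,927, 992] 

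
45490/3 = 15163  +  1/3 = 15163.33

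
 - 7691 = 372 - 8063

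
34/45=34/45 =0.76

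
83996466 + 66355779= 150352245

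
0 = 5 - 5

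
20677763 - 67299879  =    -  46622116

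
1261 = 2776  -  1515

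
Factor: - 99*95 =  - 3^2 *5^1 * 11^1*  19^1 = -9405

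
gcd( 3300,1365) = 15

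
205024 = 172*1192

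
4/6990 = 2/3495 = 0.00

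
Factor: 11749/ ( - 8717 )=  - 23^( - 1)*31^1=- 31/23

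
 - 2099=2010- 4109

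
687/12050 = 687/12050 = 0.06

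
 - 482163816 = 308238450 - 790402266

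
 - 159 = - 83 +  - 76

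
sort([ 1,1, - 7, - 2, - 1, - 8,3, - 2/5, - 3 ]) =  [ - 8, - 7,-3, - 2,- 1  , - 2/5,1,1,3]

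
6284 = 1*6284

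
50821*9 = 457389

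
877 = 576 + 301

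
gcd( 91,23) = 1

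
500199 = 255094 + 245105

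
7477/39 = 7477/39 = 191.72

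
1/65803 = 1/65803 = 0.00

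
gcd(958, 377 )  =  1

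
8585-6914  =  1671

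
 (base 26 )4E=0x76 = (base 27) 4A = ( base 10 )118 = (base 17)6g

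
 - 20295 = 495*( -41 )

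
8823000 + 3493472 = 12316472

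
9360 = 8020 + 1340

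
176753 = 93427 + 83326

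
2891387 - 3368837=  - 477450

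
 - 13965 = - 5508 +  - 8457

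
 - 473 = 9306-9779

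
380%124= 8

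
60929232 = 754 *80808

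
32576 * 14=456064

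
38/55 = 38/55 = 0.69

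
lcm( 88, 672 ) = 7392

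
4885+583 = 5468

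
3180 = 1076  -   - 2104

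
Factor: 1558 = 2^1*19^1*41^1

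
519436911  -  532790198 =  - 13353287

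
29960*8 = 239680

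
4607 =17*271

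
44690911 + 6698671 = 51389582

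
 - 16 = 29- 45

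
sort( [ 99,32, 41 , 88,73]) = [32,41,73,88, 99]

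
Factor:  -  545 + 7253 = 6708 = 2^2*3^1*13^1*43^1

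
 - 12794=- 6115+  -  6679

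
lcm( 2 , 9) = 18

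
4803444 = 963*4988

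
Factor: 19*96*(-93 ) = - 2^5*3^2*19^1*31^1 = -169632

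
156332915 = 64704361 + 91628554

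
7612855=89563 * 85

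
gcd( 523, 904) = 1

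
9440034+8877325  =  18317359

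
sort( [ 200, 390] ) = [200,390 ] 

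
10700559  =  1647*6497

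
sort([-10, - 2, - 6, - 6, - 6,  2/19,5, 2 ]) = [ - 10, - 6, - 6,-6,  -  2, 2/19, 2, 5] 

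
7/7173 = 7/7173 =0.00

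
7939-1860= 6079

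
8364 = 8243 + 121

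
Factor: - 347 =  - 347^1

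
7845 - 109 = 7736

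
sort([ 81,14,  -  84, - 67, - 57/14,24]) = [ - 84, - 67, - 57/14,14,24,81 ] 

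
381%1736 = 381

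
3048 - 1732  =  1316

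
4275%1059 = 39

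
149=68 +81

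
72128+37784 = 109912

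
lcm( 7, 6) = 42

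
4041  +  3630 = 7671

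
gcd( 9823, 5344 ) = 1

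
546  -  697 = -151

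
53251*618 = 32909118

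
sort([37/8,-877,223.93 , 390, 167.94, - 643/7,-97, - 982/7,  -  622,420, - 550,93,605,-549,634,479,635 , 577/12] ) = [ - 877, - 622, - 550, - 549,-982/7, - 97, - 643/7, 37/8, 577/12, 93, 167.94, 223.93, 390, 420, 479 , 605, 634, 635]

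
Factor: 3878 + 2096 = 5974 = 2^1  *29^1*103^1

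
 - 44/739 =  - 44/739=-0.06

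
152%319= 152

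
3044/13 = 234 + 2/13 = 234.15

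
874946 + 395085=1270031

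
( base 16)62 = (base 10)98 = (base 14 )70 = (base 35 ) 2S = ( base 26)3k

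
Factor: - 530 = -2^1*5^1*53^1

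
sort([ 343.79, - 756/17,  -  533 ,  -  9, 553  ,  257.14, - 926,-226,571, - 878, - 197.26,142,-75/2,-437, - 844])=[ - 926, - 878, - 844, - 533, - 437, - 226, - 197.26, -756/17, - 75/2, -9,142, 257.14, 343.79, 553,571]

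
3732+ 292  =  4024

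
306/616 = 153/308 = 0.50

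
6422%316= 102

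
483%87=48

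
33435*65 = 2173275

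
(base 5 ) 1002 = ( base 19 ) 6D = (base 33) 3s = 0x7F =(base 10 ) 127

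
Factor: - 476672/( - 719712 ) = 304/459 = 2^4*3^( - 3 )*17^ ( - 1 ) * 19^1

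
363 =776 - 413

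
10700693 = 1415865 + 9284828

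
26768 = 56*478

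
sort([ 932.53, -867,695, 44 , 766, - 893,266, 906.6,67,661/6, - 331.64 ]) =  [ - 893, - 867, - 331.64,44,  67,661/6,266,695, 766,906.6,932.53 ]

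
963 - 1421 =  - 458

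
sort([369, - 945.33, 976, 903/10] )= [-945.33,903/10, 369, 976 ] 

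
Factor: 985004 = 2^2*246251^1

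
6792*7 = 47544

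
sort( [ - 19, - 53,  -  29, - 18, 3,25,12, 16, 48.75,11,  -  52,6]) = [ - 53,-52, - 29, - 19, - 18,3,  6, 11, 12,16,  25, 48.75 ]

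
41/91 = 41/91 = 0.45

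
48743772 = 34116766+14627006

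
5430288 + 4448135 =9878423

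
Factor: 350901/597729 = 3^1*11^( - 1 )*59^( - 1 )*127^1 = 381/649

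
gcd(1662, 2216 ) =554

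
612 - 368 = 244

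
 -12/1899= - 1 + 629/633 = - 0.01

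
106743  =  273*391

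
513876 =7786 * 66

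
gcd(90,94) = 2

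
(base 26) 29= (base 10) 61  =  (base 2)111101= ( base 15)41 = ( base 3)2021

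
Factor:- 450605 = -5^1*90121^1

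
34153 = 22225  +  11928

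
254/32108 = 127/16054 = 0.01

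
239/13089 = 239/13089 =0.02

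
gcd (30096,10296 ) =792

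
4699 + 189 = 4888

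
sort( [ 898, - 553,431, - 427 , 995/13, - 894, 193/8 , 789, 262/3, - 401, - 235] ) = [ - 894, - 553, - 427, - 401,-235,  193/8,995/13, 262/3,431 , 789, 898 ]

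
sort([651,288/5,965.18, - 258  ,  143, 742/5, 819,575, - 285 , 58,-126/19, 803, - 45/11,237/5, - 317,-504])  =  [ - 504, - 317 ,  -  285, - 258,-126/19, - 45/11, 237/5, 288/5, 58, 143, 742/5 , 575,651 , 803, 819, 965.18]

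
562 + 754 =1316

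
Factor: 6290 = 2^1*5^1*17^1 * 37^1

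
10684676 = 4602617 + 6082059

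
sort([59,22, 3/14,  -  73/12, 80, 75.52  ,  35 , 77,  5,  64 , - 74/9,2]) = [ -74/9, - 73/12, 3/14,2, 5 , 22, 35,59,64, 75.52,77,80 ] 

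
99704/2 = 49852 = 49852.00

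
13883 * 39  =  541437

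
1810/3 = 603 + 1/3  =  603.33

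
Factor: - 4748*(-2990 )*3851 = 2^3*5^1*13^1*23^1*1187^1 * 3851^1 = 54670798520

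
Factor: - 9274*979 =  -2^1*11^1*89^1*4637^1 = - 9079246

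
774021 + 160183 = 934204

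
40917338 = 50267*814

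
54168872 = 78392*691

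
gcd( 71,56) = 1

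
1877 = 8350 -6473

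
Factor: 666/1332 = 2^(  -  1) = 1/2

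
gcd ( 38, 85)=1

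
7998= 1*7998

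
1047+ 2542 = 3589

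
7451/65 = 114 + 41/65  =  114.63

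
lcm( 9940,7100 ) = 49700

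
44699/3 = 14899 + 2/3 = 14899.67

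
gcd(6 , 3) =3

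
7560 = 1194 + 6366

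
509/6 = 509/6 =84.83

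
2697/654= 4 + 27/218 = 4.12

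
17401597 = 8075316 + 9326281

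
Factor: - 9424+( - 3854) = - 2^1*3^1 *2213^1 = -  13278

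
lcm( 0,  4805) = 0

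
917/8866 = 917/8866 = 0.10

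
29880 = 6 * 4980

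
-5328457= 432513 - 5760970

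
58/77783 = 58/77783 = 0.00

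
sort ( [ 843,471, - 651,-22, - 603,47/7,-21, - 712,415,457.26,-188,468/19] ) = [ - 712, - 651, - 603,- 188, - 22, - 21, 47/7, 468/19 , 415,457.26,471,843] 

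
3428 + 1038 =4466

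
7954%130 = 24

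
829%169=153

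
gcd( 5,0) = 5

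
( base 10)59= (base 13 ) 47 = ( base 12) 4b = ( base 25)29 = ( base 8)73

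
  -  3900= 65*(  -  60 )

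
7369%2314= 427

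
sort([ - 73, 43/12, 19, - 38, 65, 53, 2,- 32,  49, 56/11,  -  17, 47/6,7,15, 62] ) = [ - 73, - 38, -32, - 17, 2, 43/12, 56/11,7,47/6,15, 19 , 49, 53,62, 65 ] 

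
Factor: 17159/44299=31^(-1)*1429^(- 1)*17159^1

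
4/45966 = 2/22983 = 0.00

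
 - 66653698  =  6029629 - 72683327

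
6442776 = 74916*86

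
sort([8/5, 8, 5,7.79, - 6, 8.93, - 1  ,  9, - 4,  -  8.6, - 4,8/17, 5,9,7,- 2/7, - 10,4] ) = [ - 10,  -  8.6,  -  6, - 4,  -  4, - 1,-2/7, 8/17,8/5, 4, 5,  5, 7,7.79, 8,8.93,9, 9]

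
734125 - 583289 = 150836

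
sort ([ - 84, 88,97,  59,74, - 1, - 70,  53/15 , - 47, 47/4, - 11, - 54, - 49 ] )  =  [-84,  -  70, - 54, - 49, - 47,- 11,  -  1,  53/15, 47/4,59, 74, 88,97 ] 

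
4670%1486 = 212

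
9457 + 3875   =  13332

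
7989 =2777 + 5212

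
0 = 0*6045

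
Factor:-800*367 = -293600 = - 2^5*5^2*367^1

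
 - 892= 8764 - 9656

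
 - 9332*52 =-485264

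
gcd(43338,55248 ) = 6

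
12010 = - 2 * ( - 6005) 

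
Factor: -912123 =-3^2 * 101347^1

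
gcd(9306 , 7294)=2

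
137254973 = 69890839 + 67364134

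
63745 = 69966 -6221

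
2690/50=269/5 = 53.80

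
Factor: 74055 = 3^1*5^1*4937^1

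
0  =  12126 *0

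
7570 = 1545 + 6025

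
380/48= 7 +11/12 = 7.92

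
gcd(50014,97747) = 1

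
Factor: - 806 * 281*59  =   - 13362674=-2^1 * 13^1*31^1*59^1*281^1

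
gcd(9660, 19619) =23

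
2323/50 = 2323/50=46.46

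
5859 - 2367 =3492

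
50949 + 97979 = 148928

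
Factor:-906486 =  - 2^1 * 3^1*7^1 * 113^1 * 191^1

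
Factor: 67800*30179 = 2^3*3^1*5^2*103^1*113^1*293^1 = 2046136200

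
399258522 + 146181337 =545439859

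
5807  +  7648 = 13455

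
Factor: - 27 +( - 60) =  - 87 = -3^1*29^1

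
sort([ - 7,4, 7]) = [ - 7, 4, 7]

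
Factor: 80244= 2^2 * 3^3*743^1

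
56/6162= 28/3081  =  0.01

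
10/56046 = 5/28023 =0.00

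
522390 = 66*7915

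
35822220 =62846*570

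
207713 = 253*821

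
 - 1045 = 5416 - 6461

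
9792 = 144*68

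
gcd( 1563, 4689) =1563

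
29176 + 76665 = 105841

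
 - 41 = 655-696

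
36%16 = 4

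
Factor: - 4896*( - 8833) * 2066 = 89346996288 = 2^6*3^2*11^2 *17^1*73^1*1033^1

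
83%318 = 83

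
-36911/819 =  - 46 + 109/117 = - 45.07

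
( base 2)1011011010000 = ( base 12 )3468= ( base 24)a38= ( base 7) 23012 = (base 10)5840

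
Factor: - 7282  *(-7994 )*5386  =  2^3*7^1*11^1* 331^1 * 571^1*2693^1 = 313531490888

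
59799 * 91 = 5441709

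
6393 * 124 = 792732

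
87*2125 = 184875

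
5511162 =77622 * 71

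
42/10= 4 + 1/5 =4.20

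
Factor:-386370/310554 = - 265/213 = - 3^( - 1 )*5^1*53^1 * 71^( - 1)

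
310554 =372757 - 62203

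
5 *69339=346695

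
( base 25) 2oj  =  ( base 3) 2120020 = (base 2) 11101001101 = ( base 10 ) 1869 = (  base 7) 5310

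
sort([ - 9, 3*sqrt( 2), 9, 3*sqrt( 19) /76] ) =[ - 9, 3*sqrt(19)/76,3 * sqrt(2 ) , 9] 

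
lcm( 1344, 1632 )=22848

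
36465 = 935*39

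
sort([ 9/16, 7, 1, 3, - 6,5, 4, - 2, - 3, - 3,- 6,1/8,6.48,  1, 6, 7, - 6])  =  [ - 6, - 6, - 6 , - 3, - 3, - 2,  1/8,9/16,1 , 1, 3,4,5, 6, 6.48,7, 7 ] 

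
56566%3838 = 2834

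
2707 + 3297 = 6004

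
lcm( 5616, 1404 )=5616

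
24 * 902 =21648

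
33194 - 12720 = 20474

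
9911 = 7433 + 2478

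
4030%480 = 190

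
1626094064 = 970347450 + 655746614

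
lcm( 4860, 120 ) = 9720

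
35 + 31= 66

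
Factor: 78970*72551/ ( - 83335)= - 2^1 * 7^ ( - 1)*53^1*149^1 * 2381^( - 1 ) * 72551^1 =- 1145870494/16667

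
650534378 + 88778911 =739313289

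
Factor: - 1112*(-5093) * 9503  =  2^3 * 11^1 *13^1*17^1*43^1*139^1 * 463^1 =53819442248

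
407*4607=1875049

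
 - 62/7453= - 62/7453 =- 0.01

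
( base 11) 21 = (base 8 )27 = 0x17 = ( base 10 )23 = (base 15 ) 18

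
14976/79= 189 + 45/79 =189.57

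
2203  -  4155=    -1952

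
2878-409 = 2469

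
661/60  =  11 + 1/60 = 11.02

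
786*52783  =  41487438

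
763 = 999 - 236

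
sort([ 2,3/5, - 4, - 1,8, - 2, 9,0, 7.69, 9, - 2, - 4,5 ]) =[-4, - 4, - 2, - 2, - 1,0,  3/5,2,5,7.69,8,9, 9]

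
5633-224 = 5409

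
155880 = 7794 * 20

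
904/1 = 904 = 904.00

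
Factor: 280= 2^3*5^1*7^1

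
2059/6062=2059/6062 = 0.34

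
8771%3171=2429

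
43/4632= 43/4632 =0.01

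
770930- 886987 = - 116057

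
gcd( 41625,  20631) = 3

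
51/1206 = 17/402 = 0.04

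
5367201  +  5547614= 10914815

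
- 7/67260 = - 7/67260 = -0.00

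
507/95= 507/95 = 5.34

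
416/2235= 416/2235=0.19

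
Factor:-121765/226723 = -355/661 = -5^1*71^1*661^(-1 )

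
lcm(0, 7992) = 0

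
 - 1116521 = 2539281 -3655802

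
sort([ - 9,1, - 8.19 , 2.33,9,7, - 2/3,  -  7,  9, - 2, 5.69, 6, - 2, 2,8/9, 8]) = [ - 9,-8.19, - 7, - 2, - 2, - 2/3, 8/9, 1,2,2.33, 5.69,  6,7,  8, 9, 9] 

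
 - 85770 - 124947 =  - 210717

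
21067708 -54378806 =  - 33311098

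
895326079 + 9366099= 904692178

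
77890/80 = 7789/8 = 973.62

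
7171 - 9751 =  - 2580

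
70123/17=70123/17 = 4124.88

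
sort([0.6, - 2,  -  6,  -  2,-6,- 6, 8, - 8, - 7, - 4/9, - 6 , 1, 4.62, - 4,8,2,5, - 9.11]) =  [ -9.11, - 8, -7, - 6, - 6, - 6 , - 6,  -  4,-2, - 2, - 4/9,0.6 , 1 , 2,4.62,  5,8, 8 ] 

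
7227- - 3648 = 10875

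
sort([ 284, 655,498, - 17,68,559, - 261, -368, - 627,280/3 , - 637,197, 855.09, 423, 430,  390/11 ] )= [-637, - 627, - 368, - 261, - 17, 390/11, 68 , 280/3,197 , 284,423, 430,498, 559, 655, 855.09] 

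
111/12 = 9+1/4 = 9.25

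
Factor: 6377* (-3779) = -7^1*911^1*3779^1 = -  24098683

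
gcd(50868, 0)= 50868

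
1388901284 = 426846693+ 962054591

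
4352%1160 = 872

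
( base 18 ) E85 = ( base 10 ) 4685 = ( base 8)11115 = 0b1001001001101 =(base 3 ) 20102112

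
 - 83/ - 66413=83/66413= 0.00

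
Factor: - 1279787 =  - 1279787^1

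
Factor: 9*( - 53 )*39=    -3^3*13^1*53^1 = - 18603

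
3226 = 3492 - 266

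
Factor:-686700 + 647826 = - 2^1*3^1*11^1 * 19^1*31^1 =-38874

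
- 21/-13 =1+8/13 = 1.62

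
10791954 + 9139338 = 19931292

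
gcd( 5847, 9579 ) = 3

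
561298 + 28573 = 589871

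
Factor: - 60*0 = 0^1=0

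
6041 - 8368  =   - 2327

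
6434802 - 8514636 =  - 2079834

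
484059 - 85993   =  398066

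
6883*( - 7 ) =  - 48181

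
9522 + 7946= 17468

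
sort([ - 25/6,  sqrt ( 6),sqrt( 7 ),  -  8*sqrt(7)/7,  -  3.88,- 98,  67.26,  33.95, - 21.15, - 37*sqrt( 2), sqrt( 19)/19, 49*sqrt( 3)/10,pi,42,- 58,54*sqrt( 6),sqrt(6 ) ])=[ - 98, -58, - 37*sqrt(2 ),-21.15, - 25/6 ,  -  3.88, - 8*sqrt(7)/7,sqrt (19)/19 , sqrt ( 6) , sqrt( 6), sqrt( 7 ), pi, 49*sqrt ( 3)/10, 33.95, 42, 67.26, 54*sqrt(6)]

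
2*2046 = 4092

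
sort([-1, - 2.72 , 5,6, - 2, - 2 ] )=[ - 2.72 , - 2, - 2 , - 1,5,6]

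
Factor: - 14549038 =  - 2^1 * 7^1 *47^1*22111^1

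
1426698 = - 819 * ( - 1742 ) 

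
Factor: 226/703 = 2^1*19^( - 1)*37^( - 1)*113^1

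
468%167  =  134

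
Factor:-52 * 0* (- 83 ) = 0= 0^1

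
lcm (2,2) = 2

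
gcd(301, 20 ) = 1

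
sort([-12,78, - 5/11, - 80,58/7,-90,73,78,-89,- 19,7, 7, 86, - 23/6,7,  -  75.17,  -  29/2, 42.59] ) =[ - 90, - 89, - 80, - 75.17, - 19,-29/2, - 12 ,  -  23/6, - 5/11, 7,7,  7,58/7 , 42.59,  73,  78,78,86] 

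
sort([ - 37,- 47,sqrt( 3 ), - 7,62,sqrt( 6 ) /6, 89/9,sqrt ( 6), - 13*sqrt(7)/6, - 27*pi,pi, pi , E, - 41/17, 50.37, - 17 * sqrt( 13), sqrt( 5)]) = [ -27  *pi, - 17*sqrt( 13), - 47, - 37, - 7, - 13*sqrt(7) /6, - 41/17,sqrt( 6) /6,sqrt(3 ),sqrt(5),sqrt( 6),  E,pi,pi,89/9, 50.37,  62]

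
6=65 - 59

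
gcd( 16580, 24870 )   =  8290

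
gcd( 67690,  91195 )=5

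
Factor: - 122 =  - 2^1* 61^1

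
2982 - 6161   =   - 3179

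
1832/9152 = 229/1144  =  0.20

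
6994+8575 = 15569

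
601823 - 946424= - 344601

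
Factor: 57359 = 41^1*1399^1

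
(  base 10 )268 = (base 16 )10C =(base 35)7N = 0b100001100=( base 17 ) FD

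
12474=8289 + 4185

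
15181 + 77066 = 92247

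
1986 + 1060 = 3046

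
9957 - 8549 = 1408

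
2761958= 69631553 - 66869595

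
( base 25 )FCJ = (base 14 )3766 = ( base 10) 9694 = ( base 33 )8tp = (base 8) 22736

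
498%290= 208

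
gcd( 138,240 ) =6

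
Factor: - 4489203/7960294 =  - 2^( - 1)*3^1*31^1*48271^1 * 3980147^ ( - 1) 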